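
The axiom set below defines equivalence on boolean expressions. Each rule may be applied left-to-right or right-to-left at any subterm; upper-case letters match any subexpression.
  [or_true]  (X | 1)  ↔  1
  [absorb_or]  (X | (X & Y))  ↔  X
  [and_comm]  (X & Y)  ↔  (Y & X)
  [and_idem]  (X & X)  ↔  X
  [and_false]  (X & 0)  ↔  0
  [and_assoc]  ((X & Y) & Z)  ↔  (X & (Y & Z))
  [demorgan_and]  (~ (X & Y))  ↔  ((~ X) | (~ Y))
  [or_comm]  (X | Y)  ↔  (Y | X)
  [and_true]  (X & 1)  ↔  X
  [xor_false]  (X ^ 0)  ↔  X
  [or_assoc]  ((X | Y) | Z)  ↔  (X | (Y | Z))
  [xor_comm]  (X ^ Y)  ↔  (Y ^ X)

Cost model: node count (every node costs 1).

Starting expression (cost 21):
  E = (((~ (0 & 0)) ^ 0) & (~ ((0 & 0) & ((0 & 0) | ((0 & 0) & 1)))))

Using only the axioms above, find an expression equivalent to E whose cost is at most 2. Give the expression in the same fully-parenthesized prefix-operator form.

(~ 0)   [cost 2]

1. [absorb_or →] ((0 & 0) | ((0 & 0) & 1))  →  (0 & 0);  E = (((~ (0 & 0)) ^ 0) & (~ ((0 & 0) & (0 & 0))))
2. [xor_false →] ((~ (0 & 0)) ^ 0)  →  (~ (0 & 0));  E = ((~ (0 & 0)) & (~ ((0 & 0) & (0 & 0))))
3. [and_idem →] ((0 & 0) & (0 & 0))  →  (0 & 0);  E = ((~ (0 & 0)) & (~ (0 & 0)))
4. [and_idem →] ((~ (0 & 0)) & (~ (0 & 0)))  →  (~ (0 & 0))
5. [and_idem →] (0 & 0)  →  0;  cost 2 ≤ 2, done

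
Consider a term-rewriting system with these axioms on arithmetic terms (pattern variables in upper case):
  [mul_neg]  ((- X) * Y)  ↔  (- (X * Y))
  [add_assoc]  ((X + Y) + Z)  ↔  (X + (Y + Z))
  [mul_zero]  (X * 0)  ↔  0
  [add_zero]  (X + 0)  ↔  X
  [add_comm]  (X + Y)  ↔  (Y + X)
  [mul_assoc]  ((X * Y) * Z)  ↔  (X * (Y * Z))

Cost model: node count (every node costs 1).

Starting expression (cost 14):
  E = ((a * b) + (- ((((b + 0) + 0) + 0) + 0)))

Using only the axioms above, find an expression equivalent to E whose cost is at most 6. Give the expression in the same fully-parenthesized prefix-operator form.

((a * b) + (- b))   [cost 6]

1. [add_assoc →] (((b + 0) + 0) + 0)  →  ((b + 0) + (0 + 0));  E = ((a * b) + (- (((b + 0) + (0 + 0)) + 0)))
2. [add_zero →] (b + 0)  →  b;  E = ((a * b) + (- ((b + (0 + 0)) + 0)))
3. [add_zero →] (0 + 0)  →  0;  E = ((a * b) + (- ((b + 0) + 0)))
4. [add_zero →] ((b + 0) + 0)  →  (b + 0);  E = ((a * b) + (- (b + 0)))
5. [add_zero →] (b + 0)  →  b;  cost 6 ≤ 6, done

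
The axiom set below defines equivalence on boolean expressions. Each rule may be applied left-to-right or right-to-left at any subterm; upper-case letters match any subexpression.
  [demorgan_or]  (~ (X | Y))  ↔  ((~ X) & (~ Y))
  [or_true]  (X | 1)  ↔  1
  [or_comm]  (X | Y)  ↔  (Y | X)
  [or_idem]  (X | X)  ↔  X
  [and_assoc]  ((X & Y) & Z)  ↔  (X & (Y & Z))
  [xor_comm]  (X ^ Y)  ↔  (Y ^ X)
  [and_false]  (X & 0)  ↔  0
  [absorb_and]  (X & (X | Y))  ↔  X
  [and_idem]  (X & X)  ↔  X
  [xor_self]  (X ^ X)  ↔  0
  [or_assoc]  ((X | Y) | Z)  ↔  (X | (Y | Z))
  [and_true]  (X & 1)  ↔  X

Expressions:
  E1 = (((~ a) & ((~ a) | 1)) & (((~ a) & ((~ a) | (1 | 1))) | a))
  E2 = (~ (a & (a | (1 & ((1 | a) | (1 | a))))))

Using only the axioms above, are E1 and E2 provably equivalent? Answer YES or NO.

YES

1. [or_idem →] (1 | 1)  →  1;  E1 = (((~ a) & ((~ a) | 1)) & (((~ a) & ((~ a) | 1)) | a))
2. [absorb_and →] (((~ a) & ((~ a) | 1)) & (((~ a) & ((~ a) | 1)) | a))  →  ((~ a) & ((~ a) | 1))
3. [absorb_and →] ((~ a) & ((~ a) | 1))  →  (~ a)
4. [absorb_and ←] a  →  (a & (a | 1));  E1 = (~ (a & (a | 1)))
5. [absorb_and ←] 1  →  (1 & (1 | a));  E1 = (~ (a & (a | (1 & (1 | a)))))
6. [or_idem ←] (1 | a)  →  ((1 | a) | (1 | a));  this is E2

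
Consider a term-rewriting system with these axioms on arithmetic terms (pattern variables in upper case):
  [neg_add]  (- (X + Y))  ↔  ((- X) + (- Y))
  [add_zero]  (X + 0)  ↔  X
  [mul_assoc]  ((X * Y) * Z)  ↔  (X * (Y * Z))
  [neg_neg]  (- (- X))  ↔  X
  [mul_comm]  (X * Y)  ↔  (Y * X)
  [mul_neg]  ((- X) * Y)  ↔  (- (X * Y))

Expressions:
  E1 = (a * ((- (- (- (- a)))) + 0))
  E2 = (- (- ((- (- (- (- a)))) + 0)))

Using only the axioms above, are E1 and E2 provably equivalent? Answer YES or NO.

NO

The axioms are sound identities: if E1 ↔* E2 then E1 and E2 evaluate identically under any assignment.
Under a=-1: E1 evaluates to 1, E2 to -1. Distinct ⇒ no rewrite sequence connects them.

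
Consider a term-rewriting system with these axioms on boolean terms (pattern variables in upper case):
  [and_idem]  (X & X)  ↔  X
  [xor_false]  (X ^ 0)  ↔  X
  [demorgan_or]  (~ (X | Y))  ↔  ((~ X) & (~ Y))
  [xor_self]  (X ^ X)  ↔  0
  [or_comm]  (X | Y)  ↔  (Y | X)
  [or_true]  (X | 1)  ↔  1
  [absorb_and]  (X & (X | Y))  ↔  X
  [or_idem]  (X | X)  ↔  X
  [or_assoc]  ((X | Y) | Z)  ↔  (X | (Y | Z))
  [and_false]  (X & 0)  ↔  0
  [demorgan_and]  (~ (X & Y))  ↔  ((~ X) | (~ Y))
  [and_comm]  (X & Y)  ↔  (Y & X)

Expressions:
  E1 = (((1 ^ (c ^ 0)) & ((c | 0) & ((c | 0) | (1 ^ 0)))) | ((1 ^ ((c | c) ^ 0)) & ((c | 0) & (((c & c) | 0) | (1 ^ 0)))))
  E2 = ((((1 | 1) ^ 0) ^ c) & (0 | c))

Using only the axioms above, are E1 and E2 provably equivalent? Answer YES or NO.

1. [and_idem →] (c & c)  →  c;  E1 = (((1 ^ (c ^ 0)) & ((c | 0) & ((c | 0) | (1 ^ 0)))) | ((1 ^ ((c | c) ^ 0)) & ((c | 0) & ((c | 0) | (1 ^ 0)))))
2. [or_idem →] (c | c)  →  c;  E1 = (((1 ^ (c ^ 0)) & ((c | 0) & ((c | 0) | (1 ^ 0)))) | ((1 ^ (c ^ 0)) & ((c | 0) & ((c | 0) | (1 ^ 0)))))
3. [or_idem →] (((1 ^ (c ^ 0)) & ((c | 0) & ((c | 0) | (1 ^ 0)))) | ((1 ^ (c ^ 0)) & ((c | 0) & ((c | 0) | (1 ^ 0)))))  →  ((1 ^ (c ^ 0)) & ((c | 0) & ((c | 0) | (1 ^ 0))))
4. [xor_false →] (c ^ 0)  →  c;  E1 = ((1 ^ c) & ((c | 0) & ((c | 0) | (1 ^ 0))))
5. [xor_false →] (1 ^ 0)  →  1;  E1 = ((1 ^ c) & ((c | 0) & ((c | 0) | 1)))
6. [absorb_and →] ((c | 0) & ((c | 0) | 1))  →  (c | 0);  E1 = ((1 ^ c) & (c | 0))
7. [or_idem ←] 1  →  (1 | 1);  E1 = (((1 | 1) ^ c) & (c | 0))
8. [or_comm →] (c | 0)  →  (0 | c);  E1 = (((1 | 1) ^ c) & (0 | c))
9. [xor_false ←] (1 | 1)  →  ((1 | 1) ^ 0);  this is E2

YES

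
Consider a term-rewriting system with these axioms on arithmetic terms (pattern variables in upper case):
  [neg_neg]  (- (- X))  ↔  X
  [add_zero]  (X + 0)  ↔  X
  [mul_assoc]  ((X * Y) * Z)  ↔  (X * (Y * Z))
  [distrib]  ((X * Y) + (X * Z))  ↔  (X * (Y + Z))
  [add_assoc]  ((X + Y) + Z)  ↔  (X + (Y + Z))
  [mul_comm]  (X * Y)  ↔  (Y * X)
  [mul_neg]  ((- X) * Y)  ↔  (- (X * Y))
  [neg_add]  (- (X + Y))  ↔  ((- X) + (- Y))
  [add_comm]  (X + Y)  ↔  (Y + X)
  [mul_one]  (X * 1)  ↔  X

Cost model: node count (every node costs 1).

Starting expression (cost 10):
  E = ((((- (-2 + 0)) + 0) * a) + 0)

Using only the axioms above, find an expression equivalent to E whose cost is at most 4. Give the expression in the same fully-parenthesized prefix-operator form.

((- -2) * a)   [cost 4]

step 1: add_zero (→) rewrites ((((- (-2 + 0)) + 0) * a) + 0) into (((- (-2 + 0)) + 0) * a)
step 2: add_zero (→) rewrites ((- (-2 + 0)) + 0) into (- (-2 + 0)), now ((- (-2 + 0)) * a)
step 3: add_zero (→) rewrites (-2 + 0) into -2, reaching cost 4 (bound 4)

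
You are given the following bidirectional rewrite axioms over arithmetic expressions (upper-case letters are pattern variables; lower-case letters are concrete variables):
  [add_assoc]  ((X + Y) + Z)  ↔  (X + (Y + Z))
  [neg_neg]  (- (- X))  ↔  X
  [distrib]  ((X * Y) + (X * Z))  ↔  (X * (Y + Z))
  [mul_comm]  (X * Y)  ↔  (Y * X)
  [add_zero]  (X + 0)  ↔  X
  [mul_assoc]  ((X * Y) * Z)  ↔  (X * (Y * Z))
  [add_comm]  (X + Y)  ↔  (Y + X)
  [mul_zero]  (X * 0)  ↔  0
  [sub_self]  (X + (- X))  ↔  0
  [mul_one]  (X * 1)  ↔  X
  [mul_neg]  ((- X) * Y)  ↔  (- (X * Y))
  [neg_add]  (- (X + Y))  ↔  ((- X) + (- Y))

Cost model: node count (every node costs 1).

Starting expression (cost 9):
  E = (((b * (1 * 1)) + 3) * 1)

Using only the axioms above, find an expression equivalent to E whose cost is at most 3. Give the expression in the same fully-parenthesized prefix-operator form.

1. [mul_one →] (1 * 1)  →  1;  E = (((b * 1) + 3) * 1)
2. [mul_one →] (((b * 1) + 3) * 1)  →  ((b * 1) + 3)
3. [mul_one →] (b * 1)  →  b;  cost 3 ≤ 3, done

(b + 3)   [cost 3]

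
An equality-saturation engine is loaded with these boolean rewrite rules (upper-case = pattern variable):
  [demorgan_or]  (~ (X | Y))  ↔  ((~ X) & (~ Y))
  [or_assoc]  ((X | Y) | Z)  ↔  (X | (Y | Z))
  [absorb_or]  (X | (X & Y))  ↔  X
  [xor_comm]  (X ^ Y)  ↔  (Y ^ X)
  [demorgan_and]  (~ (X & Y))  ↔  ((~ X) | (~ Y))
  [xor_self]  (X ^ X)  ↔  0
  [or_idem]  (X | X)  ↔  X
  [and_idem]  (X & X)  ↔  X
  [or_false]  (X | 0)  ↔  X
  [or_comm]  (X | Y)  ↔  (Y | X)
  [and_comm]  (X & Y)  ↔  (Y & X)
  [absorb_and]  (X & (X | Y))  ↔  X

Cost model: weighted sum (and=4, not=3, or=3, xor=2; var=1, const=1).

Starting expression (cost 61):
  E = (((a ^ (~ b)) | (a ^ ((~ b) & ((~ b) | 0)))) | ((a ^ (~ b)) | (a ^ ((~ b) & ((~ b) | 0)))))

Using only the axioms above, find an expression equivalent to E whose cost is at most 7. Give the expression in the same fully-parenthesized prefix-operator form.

(1) (((a ^ (~ b)) | (a ^ ((~ b) & ((~ b) | 0)))) | ((a ^ (~ b)) | (a ^ ((~ b) & ((~ b) | 0)))))  =[or_idem →]=  ((a ^ (~ b)) | (a ^ ((~ b) & ((~ b) | 0))))
(2) ((~ b) & ((~ b) | 0))  =[absorb_and →]=  (~ b)    ⊢ ((a ^ (~ b)) | (a ^ (~ b)))
(3) ((a ^ (~ b)) | (a ^ (~ b)))  =[or_idem →]=  (a ^ (~ b))    ⊢ cost 7, within 7

(a ^ (~ b))   [cost 7]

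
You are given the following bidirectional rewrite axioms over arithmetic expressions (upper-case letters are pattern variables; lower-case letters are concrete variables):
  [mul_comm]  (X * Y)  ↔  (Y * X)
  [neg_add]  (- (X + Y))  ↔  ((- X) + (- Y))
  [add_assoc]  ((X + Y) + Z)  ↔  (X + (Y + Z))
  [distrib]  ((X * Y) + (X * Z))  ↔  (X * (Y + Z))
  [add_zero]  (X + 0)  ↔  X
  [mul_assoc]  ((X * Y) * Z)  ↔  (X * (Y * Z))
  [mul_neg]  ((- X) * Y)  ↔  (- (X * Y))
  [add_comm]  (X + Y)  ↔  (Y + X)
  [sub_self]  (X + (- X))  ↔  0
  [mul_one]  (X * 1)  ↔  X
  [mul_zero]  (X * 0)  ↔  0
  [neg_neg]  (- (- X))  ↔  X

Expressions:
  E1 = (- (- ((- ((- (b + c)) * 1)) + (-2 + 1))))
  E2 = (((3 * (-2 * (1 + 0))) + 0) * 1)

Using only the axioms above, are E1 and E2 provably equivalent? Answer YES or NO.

NO

Every axiom is a valid identity, so a rewrite proof would force E1 and E2 to agree under every assignment.
At b=0, c=0: E1 = -1 but E2 = -6; they differ, so no derivation exists.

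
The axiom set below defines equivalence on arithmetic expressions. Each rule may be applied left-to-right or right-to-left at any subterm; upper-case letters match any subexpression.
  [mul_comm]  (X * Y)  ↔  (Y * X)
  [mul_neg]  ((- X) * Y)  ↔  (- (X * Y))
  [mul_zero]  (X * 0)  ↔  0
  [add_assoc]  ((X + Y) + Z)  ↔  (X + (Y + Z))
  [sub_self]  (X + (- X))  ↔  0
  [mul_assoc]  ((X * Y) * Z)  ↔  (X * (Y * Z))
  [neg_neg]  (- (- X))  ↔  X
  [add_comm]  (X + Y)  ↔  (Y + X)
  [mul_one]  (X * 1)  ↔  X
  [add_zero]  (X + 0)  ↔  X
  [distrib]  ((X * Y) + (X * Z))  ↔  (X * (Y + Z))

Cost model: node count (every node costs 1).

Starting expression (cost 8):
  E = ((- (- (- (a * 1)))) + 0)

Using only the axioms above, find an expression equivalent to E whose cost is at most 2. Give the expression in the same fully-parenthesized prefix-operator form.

1. [mul_one →] (a * 1)  →  a;  E = ((- (- (- a))) + 0)
2. [neg_neg →] (- (- a))  →  a;  E = ((- a) + 0)
3. [add_zero →] ((- a) + 0)  →  (- a);  cost 2 ≤ 2, done

(- a)   [cost 2]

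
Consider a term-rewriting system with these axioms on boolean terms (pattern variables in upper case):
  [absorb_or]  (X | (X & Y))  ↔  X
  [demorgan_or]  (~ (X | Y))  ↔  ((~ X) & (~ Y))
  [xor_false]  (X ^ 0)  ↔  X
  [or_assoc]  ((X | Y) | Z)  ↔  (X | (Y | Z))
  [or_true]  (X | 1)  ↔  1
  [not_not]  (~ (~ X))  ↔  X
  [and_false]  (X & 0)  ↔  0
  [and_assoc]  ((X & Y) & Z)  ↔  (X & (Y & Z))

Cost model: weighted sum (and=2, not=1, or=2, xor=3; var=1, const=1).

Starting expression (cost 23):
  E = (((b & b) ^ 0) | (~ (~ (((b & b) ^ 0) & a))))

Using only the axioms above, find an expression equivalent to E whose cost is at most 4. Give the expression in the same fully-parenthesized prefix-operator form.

(1) (~ (~ (((b & b) ^ 0) & a)))  =[not_not →]=  (((b & b) ^ 0) & a)    ⊢ (((b & b) ^ 0) | (((b & b) ^ 0) & a))
(2) (((b & b) ^ 0) | (((b & b) ^ 0) & a))  =[absorb_or →]=  ((b & b) ^ 0)
(3) ((b & b) ^ 0)  =[xor_false →]=  (b & b)    ⊢ cost 4, within 4

(b & b)   [cost 4]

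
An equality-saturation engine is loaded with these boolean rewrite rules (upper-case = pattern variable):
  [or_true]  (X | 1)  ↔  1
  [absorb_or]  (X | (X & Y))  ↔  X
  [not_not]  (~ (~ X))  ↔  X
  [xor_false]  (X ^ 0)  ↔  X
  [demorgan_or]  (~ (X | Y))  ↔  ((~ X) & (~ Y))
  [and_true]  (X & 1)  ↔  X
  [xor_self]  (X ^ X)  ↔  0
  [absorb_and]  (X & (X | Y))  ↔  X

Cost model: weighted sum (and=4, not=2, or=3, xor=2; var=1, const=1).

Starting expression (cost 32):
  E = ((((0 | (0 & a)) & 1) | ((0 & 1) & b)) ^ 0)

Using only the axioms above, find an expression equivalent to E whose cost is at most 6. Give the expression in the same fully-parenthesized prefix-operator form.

(1) ((((0 | (0 & a)) & 1) | ((0 & 1) & b)) ^ 0)  =[xor_false →]=  (((0 | (0 & a)) & 1) | ((0 & 1) & b))
(2) (0 | (0 & a))  =[absorb_or →]=  0    ⊢ ((0 & 1) | ((0 & 1) & b))
(3) ((0 & 1) | ((0 & 1) & b))  =[absorb_or →]=  (0 & 1)    ⊢ cost 6, within 6

(0 & 1)   [cost 6]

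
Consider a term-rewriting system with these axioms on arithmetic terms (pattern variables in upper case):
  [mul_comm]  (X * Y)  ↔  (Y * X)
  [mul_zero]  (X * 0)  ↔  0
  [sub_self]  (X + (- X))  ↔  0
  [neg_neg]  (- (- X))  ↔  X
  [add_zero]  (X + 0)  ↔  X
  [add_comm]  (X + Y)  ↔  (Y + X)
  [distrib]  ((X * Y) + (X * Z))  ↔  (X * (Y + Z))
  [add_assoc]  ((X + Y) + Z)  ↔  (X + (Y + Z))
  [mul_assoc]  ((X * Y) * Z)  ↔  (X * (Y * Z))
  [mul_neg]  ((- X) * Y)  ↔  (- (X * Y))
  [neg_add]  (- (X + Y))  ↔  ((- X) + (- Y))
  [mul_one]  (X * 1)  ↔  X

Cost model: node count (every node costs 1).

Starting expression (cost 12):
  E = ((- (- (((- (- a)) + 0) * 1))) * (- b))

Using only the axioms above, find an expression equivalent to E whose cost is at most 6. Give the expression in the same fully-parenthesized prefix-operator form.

step 1: neg_neg (→) rewrites (- (- (((- (- a)) + 0) * 1))) into (((- (- a)) + 0) * 1), now ((((- (- a)) + 0) * 1) * (- b))
step 2: mul_one (→) rewrites (((- (- a)) + 0) * 1) into ((- (- a)) + 0), now (((- (- a)) + 0) * (- b))
step 3: neg_neg (→) rewrites (- (- a)) into a, reaching cost 6 (bound 6)

((a + 0) * (- b))   [cost 6]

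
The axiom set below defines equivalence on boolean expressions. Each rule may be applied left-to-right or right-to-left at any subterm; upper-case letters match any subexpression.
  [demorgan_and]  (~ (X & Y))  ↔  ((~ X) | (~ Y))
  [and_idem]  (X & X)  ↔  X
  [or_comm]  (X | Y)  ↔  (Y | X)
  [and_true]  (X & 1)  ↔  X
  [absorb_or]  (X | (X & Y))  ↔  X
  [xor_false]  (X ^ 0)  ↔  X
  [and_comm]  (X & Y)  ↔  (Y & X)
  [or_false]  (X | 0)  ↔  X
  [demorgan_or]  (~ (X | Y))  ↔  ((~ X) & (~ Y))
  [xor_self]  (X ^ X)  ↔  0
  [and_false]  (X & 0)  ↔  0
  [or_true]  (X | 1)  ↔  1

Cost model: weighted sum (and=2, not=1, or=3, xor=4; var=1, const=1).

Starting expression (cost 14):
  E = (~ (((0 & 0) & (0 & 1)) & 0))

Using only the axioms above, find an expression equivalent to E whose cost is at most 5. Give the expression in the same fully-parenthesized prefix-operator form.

(1) (0 & 1)  =[and_true →]=  0    ⊢ (~ (((0 & 0) & 0) & 0))
(2) (0 & 0)  =[and_idem →]=  0    ⊢ (~ ((0 & 0) & 0))
(3) (0 & 0)  =[and_idem →]=  0    ⊢ cost 5, within 5

(~ (0 & 0))   [cost 5]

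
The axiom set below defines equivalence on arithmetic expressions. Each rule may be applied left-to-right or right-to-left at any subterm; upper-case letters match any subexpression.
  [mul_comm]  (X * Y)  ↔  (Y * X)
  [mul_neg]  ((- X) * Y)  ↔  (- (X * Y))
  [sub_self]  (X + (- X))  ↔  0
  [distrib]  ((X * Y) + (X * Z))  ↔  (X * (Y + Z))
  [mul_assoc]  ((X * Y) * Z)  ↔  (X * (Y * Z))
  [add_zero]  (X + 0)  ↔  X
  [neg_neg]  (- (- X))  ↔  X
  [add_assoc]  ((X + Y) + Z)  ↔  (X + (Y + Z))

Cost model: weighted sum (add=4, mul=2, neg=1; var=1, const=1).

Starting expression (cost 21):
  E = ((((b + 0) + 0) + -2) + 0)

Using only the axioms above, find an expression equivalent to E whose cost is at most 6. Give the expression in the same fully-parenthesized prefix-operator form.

(1) ((((b + 0) + 0) + -2) + 0)  =[add_zero →]=  (((b + 0) + 0) + -2)
(2) (b + 0)  =[add_zero →]=  b    ⊢ ((b + 0) + -2)
(3) (b + 0)  =[add_zero →]=  b    ⊢ cost 6, within 6

(b + -2)   [cost 6]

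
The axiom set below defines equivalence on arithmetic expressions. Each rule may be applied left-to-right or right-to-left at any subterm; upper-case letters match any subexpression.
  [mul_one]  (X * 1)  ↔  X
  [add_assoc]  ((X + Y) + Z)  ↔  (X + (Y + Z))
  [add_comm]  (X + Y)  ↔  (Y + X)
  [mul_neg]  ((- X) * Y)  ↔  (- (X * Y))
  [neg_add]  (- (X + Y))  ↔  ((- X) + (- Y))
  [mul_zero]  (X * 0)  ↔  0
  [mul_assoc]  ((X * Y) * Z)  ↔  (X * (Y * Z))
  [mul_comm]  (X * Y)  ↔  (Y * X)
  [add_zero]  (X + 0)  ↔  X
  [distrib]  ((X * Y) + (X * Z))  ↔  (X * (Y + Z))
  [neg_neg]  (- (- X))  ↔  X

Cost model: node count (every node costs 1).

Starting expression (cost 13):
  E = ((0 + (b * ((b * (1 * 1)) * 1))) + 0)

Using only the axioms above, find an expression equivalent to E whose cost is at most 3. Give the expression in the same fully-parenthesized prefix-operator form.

(b * b)   [cost 3]

1. [mul_one →] ((b * (1 * 1)) * 1)  →  (b * (1 * 1));  E = ((0 + (b * (b * (1 * 1)))) + 0)
2. [add_zero →] ((0 + (b * (b * (1 * 1)))) + 0)  →  (0 + (b * (b * (1 * 1))))
3. [mul_one →] (1 * 1)  →  1;  E = (0 + (b * (b * 1)))
4. [add_comm →] (0 + (b * (b * 1)))  →  ((b * (b * 1)) + 0)
5. [mul_one →] (b * 1)  →  b;  E = ((b * b) + 0)
6. [add_zero →] ((b * b) + 0)  →  (b * b);  cost 3 ≤ 3, done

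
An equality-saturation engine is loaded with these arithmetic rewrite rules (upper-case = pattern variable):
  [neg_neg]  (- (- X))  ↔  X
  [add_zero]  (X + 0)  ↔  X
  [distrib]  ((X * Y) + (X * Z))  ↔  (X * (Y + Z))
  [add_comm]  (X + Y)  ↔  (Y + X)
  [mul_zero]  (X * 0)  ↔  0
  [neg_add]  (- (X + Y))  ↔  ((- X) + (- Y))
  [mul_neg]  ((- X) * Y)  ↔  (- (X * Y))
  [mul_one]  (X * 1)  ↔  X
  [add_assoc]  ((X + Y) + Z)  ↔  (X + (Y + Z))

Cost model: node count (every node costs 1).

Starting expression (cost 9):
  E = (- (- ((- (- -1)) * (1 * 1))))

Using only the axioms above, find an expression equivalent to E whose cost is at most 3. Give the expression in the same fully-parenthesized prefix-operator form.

(1) (1 * 1)  =[mul_one →]=  1    ⊢ (- (- ((- (- -1)) * 1)))
(2) ((- (- -1)) * 1)  =[mul_one →]=  (- (- -1))    ⊢ (- (- (- (- -1))))
(3) (- (- (- (- -1))))  =[neg_neg →]=  (- (- -1))    ⊢ cost 3, within 3

(- (- -1))   [cost 3]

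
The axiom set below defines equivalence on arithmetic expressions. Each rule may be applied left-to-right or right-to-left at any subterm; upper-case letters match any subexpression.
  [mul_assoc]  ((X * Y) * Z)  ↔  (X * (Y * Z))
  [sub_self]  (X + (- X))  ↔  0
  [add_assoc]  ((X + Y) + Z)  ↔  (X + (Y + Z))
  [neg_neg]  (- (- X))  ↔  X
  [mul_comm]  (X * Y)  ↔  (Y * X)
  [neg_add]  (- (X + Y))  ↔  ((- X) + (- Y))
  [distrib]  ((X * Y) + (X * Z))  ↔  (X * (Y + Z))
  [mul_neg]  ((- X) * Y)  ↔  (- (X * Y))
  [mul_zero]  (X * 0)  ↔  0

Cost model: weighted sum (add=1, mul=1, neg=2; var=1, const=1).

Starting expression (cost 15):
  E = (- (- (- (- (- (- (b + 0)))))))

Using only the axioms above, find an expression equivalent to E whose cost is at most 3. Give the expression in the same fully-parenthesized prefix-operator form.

(b + 0)   [cost 3]

step 1: neg_neg (→) rewrites (- (- (- (b + 0)))) into (- (b + 0)), now (- (- (- (- (b + 0)))))
step 2: neg_neg (→) rewrites (- (- (b + 0))) into (b + 0), now (- (- (b + 0)))
step 3: neg_neg (→) rewrites (- (- (b + 0))) into (b + 0), reaching cost 3 (bound 3)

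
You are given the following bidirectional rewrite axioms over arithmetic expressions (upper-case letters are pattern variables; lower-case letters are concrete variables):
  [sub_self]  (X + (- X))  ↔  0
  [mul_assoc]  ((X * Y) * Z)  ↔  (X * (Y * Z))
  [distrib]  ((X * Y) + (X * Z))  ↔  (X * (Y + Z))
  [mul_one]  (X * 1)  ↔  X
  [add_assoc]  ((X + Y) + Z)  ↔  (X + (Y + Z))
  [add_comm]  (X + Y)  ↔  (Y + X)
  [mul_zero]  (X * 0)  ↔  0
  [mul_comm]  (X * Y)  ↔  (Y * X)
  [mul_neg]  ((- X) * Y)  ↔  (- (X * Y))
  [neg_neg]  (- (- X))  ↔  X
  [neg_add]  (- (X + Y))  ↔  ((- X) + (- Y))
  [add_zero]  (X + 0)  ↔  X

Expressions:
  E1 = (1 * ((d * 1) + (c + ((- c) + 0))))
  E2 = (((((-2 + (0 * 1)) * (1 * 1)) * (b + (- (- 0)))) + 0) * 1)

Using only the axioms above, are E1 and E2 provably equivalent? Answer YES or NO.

NO

All listed rules preserve value, hence provable equivalence implies equal values everywhere; look for a separating assignment.
b=0, c=0, d=1 gives E1 ↦ 1, E2 ↦ 0; values differ ⇒ not provably equivalent.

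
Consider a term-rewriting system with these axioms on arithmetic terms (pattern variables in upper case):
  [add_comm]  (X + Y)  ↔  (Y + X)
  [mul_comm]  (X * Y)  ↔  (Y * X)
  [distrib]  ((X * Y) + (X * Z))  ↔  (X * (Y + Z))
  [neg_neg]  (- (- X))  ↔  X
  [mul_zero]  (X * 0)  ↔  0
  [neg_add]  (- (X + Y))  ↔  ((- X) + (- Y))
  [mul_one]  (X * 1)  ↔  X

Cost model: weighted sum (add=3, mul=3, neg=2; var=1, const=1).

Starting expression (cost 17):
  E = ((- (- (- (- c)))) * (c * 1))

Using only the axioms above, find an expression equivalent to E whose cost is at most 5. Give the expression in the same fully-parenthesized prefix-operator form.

(c * c)   [cost 5]

step 1: mul_one (→) rewrites (c * 1) into c, now ((- (- (- (- c)))) * c)
step 2: neg_neg (→) rewrites (- (- c)) into c, now ((- (- c)) * c)
step 3: neg_neg (→) rewrites (- (- c)) into c, reaching cost 5 (bound 5)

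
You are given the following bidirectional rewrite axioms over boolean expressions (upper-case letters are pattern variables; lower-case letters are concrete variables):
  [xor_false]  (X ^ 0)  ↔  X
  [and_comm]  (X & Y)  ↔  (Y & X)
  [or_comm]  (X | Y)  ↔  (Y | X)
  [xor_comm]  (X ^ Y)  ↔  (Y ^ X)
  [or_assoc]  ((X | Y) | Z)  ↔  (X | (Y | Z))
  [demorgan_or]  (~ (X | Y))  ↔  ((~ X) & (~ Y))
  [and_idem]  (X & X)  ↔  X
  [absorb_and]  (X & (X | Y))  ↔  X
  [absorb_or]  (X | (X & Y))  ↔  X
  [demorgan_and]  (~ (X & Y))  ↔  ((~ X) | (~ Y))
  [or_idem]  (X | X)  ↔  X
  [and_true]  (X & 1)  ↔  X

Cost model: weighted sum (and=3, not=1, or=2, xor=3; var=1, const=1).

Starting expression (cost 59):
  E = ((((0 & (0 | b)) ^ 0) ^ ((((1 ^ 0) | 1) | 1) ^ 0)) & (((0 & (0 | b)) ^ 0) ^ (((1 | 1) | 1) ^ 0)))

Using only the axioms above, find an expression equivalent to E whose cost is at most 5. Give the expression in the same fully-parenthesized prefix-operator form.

step 1: xor_false (→) rewrites (1 ^ 0) into 1, now ((((0 & (0 | b)) ^ 0) ^ (((1 | 1) | 1) ^ 0)) & (((0 & (0 | b)) ^ 0) ^ (((1 | 1) | 1) ^ 0)))
step 2: and_idem (→) rewrites ((((0 & (0 | b)) ^ 0) ^ (((1 | 1) | 1) ^ 0)) & (((0 & (0 | b)) ^ 0) ^ (((1 | 1) | 1) ^ 0))) into (((0 & (0 | b)) ^ 0) ^ (((1 | 1) | 1) ^ 0))
step 3: or_idem (→) rewrites (1 | 1) into 1, now (((0 & (0 | b)) ^ 0) ^ ((1 | 1) ^ 0))
step 4: or_idem (→) rewrites (1 | 1) into 1, now (((0 & (0 | b)) ^ 0) ^ (1 ^ 0))
step 5: absorb_and (→) rewrites (0 & (0 | b)) into 0, now ((0 ^ 0) ^ (1 ^ 0))
step 6: xor_false (→) rewrites (1 ^ 0) into 1, now ((0 ^ 0) ^ 1)
step 7: xor_false (→) rewrites (0 ^ 0) into 0, reaching cost 5 (bound 5)

(0 ^ 1)   [cost 5]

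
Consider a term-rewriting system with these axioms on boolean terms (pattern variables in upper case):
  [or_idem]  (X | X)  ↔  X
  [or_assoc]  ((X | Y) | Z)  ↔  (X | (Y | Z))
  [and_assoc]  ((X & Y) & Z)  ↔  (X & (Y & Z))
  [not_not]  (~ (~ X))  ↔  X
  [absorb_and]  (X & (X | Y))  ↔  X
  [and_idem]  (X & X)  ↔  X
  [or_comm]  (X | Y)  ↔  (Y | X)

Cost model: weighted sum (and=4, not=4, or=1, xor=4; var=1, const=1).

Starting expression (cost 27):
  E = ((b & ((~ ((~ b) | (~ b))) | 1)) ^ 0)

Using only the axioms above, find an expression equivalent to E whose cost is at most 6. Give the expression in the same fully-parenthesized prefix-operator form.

1. [or_idem →] ((~ b) | (~ b))  →  (~ b);  E = ((b & ((~ (~ b)) | 1)) ^ 0)
2. [not_not →] (~ (~ b))  →  b;  E = ((b & (b | 1)) ^ 0)
3. [absorb_and →] (b & (b | 1))  →  b;  cost 6 ≤ 6, done

(b ^ 0)   [cost 6]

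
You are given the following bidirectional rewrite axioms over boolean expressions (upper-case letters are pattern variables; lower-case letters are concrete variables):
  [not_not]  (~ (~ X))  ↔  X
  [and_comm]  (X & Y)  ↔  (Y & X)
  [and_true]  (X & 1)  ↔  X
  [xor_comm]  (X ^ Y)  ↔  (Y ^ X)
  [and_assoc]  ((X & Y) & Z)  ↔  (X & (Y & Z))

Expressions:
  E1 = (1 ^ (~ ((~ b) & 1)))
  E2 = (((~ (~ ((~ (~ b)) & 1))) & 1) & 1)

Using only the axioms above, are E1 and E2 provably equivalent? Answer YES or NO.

All listed rules preserve value, hence provable equivalence implies equal values everywhere; look for a separating assignment.
b=0 gives E1 ↦ 1, E2 ↦ 0; values differ ⇒ not provably equivalent.

NO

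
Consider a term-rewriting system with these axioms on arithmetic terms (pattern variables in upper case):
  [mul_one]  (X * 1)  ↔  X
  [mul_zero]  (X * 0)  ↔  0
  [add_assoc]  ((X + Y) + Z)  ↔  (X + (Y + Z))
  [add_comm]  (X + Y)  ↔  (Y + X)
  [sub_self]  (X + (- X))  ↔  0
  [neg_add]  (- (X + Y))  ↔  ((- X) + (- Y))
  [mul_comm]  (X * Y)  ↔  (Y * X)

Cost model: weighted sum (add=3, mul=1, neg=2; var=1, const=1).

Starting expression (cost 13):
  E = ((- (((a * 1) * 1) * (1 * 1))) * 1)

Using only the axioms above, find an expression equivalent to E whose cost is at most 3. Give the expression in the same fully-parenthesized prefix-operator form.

step 1: mul_one (→) rewrites ((a * 1) * 1) into (a * 1), now ((- ((a * 1) * (1 * 1))) * 1)
step 2: mul_one (→) rewrites (1 * 1) into 1, now ((- ((a * 1) * 1)) * 1)
step 3: mul_one (→) rewrites (a * 1) into a, now ((- (a * 1)) * 1)
step 4: mul_one (→) rewrites (a * 1) into a, now ((- a) * 1)
step 5: mul_one (→) rewrites ((- a) * 1) into (- a), reaching cost 3 (bound 3)

(- a)   [cost 3]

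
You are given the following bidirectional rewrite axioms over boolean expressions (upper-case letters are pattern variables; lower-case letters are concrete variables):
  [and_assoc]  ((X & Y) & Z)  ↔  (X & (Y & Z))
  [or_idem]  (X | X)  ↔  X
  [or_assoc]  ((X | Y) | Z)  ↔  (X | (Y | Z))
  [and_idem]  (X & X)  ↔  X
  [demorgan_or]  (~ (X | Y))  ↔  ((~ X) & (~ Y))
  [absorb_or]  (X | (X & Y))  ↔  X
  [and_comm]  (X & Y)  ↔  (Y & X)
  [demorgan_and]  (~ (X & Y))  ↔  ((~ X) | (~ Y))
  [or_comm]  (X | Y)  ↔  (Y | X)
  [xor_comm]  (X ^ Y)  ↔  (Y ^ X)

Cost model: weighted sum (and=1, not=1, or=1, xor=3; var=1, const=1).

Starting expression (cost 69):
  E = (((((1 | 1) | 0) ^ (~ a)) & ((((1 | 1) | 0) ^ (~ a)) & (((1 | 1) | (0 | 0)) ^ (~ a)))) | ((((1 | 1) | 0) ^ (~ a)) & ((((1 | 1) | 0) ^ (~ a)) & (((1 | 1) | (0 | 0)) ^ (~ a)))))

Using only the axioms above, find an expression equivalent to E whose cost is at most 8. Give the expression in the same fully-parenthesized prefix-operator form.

1. [or_idem →] (((((1 | 1) | 0) ^ (~ a)) & ((((1 | 1) | 0) ^ (~ a)) & (((1 | 1) | (0 | 0)) ^ (~ a)))) | ((((1 | 1) | 0) ^ (~ a)) & ((((1 | 1) | 0) ^ (~ a)) & (((1 | 1) | (0 | 0)) ^ (~ a)))))  →  ((((1 | 1) | 0) ^ (~ a)) & ((((1 | 1) | 0) ^ (~ a)) & (((1 | 1) | (0 | 0)) ^ (~ a))))
2. [or_idem →] (0 | 0)  →  0;  E = ((((1 | 1) | 0) ^ (~ a)) & ((((1 | 1) | 0) ^ (~ a)) & (((1 | 1) | 0) ^ (~ a))))
3. [and_idem →] ((((1 | 1) | 0) ^ (~ a)) & (((1 | 1) | 0) ^ (~ a)))  →  (((1 | 1) | 0) ^ (~ a));  E = ((((1 | 1) | 0) ^ (~ a)) & (((1 | 1) | 0) ^ (~ a)))
4. [and_idem →] ((((1 | 1) | 0) ^ (~ a)) & (((1 | 1) | 0) ^ (~ a)))  →  (((1 | 1) | 0) ^ (~ a))
5. [or_idem →] (1 | 1)  →  1;  cost 8 ≤ 8, done

((1 | 0) ^ (~ a))   [cost 8]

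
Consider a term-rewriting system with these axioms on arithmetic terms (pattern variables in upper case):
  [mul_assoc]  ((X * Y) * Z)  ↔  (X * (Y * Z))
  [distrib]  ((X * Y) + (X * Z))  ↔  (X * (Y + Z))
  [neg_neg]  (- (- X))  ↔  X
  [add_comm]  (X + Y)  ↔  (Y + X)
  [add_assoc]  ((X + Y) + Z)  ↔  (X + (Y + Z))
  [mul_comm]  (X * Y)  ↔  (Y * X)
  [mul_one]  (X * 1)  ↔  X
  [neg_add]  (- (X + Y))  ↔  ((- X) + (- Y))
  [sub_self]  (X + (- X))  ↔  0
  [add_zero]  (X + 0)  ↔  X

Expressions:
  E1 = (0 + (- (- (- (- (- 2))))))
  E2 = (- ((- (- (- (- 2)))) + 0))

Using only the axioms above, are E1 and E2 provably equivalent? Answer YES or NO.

YES

(1) (- (- (- (- (- 2)))))  =[neg_neg →]=  (- (- (- 2)))    ⊢ (0 + (- (- (- 2))))
(2) (- (- (- 2)))  =[neg_neg →]=  (- 2)    ⊢ (0 + (- 2))
(3) (0 + (- 2))  =[add_comm →]=  ((- 2) + 0)
(4) ((- 2) + 0)  =[add_zero →]=  (- 2)
(5) 2  =[neg_neg ←]=  (- (- 2))    ⊢ (- (- (- 2)))
(6) (- (- 2))  =[add_zero ←]=  ((- (- 2)) + 0)    ⊢ (- ((- (- 2)) + 0))
(7) (- (- 2))  =[neg_neg ←]=  (- (- (- (- 2))))    ⊢ E2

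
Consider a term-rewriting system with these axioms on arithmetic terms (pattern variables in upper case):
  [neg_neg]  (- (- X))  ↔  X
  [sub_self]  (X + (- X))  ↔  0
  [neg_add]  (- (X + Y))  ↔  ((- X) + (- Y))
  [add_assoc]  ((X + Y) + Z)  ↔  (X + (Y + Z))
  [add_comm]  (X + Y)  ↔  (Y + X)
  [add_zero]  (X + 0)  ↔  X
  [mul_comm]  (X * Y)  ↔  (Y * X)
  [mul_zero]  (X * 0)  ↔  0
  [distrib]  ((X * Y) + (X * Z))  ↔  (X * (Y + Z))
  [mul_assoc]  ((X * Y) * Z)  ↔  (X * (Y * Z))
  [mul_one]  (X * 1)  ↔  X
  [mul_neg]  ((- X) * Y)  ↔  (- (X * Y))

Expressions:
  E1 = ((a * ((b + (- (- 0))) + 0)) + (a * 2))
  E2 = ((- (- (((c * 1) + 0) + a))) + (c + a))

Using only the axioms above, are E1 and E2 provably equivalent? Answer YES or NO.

Every axiom is a valid identity, so a rewrite proof would force E1 and E2 to agree under every assignment.
At a=0, b=0, c=1: E1 = 0 but E2 = 2; they differ, so no derivation exists.

NO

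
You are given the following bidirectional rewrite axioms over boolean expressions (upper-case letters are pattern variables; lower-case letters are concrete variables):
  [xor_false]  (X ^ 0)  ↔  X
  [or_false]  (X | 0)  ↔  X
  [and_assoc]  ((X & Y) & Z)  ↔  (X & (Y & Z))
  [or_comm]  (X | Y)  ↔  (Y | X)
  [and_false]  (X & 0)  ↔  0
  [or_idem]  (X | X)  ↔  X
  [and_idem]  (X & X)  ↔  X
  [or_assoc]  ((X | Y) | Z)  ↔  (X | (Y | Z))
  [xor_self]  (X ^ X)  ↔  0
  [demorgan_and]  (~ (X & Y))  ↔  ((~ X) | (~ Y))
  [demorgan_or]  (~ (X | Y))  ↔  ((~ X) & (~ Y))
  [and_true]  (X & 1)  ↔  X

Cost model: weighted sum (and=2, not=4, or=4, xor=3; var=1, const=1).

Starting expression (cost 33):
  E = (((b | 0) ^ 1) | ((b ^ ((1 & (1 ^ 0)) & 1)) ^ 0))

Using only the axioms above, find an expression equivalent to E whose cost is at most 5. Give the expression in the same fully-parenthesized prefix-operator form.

(1) (1 ^ 0)  =[xor_false →]=  1    ⊢ (((b | 0) ^ 1) | ((b ^ ((1 & 1) & 1)) ^ 0))
(2) (b | 0)  =[or_false →]=  b    ⊢ ((b ^ 1) | ((b ^ ((1 & 1) & 1)) ^ 0))
(3) ((b ^ ((1 & 1) & 1)) ^ 0)  =[xor_false →]=  (b ^ ((1 & 1) & 1))    ⊢ ((b ^ 1) | (b ^ ((1 & 1) & 1)))
(4) (1 & 1)  =[and_idem →]=  1    ⊢ ((b ^ 1) | (b ^ (1 & 1)))
(5) (1 & 1)  =[and_true →]=  1    ⊢ ((b ^ 1) | (b ^ 1))
(6) ((b ^ 1) | (b ^ 1))  =[or_idem →]=  (b ^ 1)    ⊢ cost 5, within 5

(b ^ 1)   [cost 5]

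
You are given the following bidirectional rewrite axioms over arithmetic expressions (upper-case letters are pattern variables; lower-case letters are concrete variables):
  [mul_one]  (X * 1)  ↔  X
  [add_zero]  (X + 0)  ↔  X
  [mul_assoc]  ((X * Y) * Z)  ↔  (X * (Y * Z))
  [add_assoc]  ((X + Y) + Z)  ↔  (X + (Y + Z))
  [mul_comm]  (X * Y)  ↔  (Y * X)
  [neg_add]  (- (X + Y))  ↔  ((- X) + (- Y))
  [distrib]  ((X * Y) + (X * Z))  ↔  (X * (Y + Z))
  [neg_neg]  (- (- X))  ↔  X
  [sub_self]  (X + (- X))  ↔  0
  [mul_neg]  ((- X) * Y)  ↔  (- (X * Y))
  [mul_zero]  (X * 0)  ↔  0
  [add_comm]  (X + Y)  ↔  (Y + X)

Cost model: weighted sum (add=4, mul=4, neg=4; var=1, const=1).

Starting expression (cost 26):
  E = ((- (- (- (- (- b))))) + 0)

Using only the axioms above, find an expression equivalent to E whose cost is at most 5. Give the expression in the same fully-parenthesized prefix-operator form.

1. [neg_neg →] (- (- (- (- (- b)))))  →  (- (- (- b)));  E = ((- (- (- b))) + 0)
2. [neg_neg →] (- (- (- b)))  →  (- b);  E = ((- b) + 0)
3. [add_zero →] ((- b) + 0)  →  (- b);  cost 5 ≤ 5, done

(- b)   [cost 5]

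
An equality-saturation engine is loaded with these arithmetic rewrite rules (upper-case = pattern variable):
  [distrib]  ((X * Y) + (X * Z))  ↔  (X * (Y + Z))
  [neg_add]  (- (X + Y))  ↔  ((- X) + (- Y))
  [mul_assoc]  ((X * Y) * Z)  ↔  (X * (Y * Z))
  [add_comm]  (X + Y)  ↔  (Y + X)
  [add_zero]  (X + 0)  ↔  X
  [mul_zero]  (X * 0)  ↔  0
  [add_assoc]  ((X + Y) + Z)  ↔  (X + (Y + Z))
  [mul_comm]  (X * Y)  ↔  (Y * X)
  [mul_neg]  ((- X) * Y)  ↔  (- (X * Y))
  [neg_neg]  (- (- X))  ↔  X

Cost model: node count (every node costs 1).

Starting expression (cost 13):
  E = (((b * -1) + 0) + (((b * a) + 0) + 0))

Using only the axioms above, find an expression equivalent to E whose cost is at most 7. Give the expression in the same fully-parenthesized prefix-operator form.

((b * -1) + (b * a))   [cost 7]

(1) (((b * a) + 0) + 0)  =[add_zero →]=  ((b * a) + 0)    ⊢ (((b * -1) + 0) + ((b * a) + 0))
(2) ((b * -1) + 0)  =[add_zero →]=  (b * -1)    ⊢ ((b * -1) + ((b * a) + 0))
(3) ((b * a) + 0)  =[add_zero →]=  (b * a)    ⊢ cost 7, within 7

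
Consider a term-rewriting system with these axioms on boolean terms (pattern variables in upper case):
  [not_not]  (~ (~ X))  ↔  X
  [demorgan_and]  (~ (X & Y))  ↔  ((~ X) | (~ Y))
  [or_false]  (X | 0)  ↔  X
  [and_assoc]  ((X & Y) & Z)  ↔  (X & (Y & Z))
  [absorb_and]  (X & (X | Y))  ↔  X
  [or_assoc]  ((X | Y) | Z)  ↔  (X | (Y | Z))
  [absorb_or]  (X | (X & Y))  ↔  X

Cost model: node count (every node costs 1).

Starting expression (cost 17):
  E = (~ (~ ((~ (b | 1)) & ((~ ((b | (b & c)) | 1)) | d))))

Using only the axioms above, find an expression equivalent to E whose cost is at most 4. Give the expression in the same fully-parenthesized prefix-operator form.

step 1: absorb_or (→) rewrites (b | (b & c)) into b, now (~ (~ ((~ (b | 1)) & ((~ (b | 1)) | d))))
step 2: not_not (→) rewrites (~ (~ ((~ (b | 1)) & ((~ (b | 1)) | d)))) into ((~ (b | 1)) & ((~ (b | 1)) | d))
step 3: absorb_and (→) rewrites ((~ (b | 1)) & ((~ (b | 1)) | d)) into (~ (b | 1)), reaching cost 4 (bound 4)

(~ (b | 1))   [cost 4]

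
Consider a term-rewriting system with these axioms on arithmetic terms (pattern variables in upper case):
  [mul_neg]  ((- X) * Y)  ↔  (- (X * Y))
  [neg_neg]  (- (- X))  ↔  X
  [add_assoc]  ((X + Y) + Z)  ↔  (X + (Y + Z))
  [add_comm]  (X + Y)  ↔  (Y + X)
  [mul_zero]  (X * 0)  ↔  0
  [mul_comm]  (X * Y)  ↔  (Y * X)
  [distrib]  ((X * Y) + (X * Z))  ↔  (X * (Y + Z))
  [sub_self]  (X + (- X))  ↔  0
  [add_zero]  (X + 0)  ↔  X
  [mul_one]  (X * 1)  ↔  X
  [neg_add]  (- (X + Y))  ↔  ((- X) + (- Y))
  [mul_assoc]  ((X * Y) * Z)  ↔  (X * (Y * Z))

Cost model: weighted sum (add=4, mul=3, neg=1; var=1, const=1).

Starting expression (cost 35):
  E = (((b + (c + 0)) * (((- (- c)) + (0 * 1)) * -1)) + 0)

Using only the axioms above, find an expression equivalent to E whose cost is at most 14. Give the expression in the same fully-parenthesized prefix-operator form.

((b + c) * (c * -1))   [cost 14]

1. [add_zero →] (((b + (c + 0)) * (((- (- c)) + (0 * 1)) * -1)) + 0)  →  ((b + (c + 0)) * (((- (- c)) + (0 * 1)) * -1))
2. [mul_one →] (0 * 1)  →  0;  E = ((b + (c + 0)) * (((- (- c)) + 0) * -1))
3. [add_zero →] (c + 0)  →  c;  E = ((b + c) * (((- (- c)) + 0) * -1))
4. [neg_neg →] (- (- c))  →  c;  E = ((b + c) * ((c + 0) * -1))
5. [add_zero →] (c + 0)  →  c;  cost 14 ≤ 14, done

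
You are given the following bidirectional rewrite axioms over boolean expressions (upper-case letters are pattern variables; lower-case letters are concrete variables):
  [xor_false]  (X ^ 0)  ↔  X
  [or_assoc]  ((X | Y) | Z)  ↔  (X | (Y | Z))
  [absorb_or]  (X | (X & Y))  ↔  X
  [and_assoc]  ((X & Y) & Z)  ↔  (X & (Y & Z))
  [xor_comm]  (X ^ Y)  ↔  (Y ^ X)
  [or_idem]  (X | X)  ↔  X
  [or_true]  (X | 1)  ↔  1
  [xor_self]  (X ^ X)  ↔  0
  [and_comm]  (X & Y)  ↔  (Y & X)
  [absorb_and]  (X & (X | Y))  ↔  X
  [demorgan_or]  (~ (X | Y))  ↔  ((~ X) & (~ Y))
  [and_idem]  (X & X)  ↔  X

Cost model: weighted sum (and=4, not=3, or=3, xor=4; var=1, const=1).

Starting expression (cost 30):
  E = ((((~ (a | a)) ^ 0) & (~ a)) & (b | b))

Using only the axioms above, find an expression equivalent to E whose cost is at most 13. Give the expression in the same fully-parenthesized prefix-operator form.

((~ a) & (b | b))   [cost 13]

(1) ((~ (a | a)) ^ 0)  =[xor_false →]=  (~ (a | a))    ⊢ (((~ (a | a)) & (~ a)) & (b | b))
(2) (a | a)  =[or_idem →]=  a    ⊢ (((~ a) & (~ a)) & (b | b))
(3) ((~ a) & (~ a))  =[and_idem →]=  (~ a)    ⊢ cost 13, within 13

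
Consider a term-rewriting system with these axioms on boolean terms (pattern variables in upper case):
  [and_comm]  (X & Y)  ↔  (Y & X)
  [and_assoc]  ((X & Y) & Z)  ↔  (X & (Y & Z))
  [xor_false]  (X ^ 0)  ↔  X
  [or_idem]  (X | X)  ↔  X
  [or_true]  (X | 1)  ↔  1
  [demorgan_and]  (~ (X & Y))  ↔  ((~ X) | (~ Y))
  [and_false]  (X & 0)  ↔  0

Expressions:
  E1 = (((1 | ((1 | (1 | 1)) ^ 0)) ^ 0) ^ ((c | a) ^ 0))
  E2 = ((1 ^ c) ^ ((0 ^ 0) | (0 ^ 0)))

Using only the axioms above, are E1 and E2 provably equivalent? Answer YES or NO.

Every axiom is a valid identity, so a rewrite proof would force E1 and E2 to agree under every assignment.
At a=1, c=0: E1 = 0 but E2 = 1; they differ, so no derivation exists.

NO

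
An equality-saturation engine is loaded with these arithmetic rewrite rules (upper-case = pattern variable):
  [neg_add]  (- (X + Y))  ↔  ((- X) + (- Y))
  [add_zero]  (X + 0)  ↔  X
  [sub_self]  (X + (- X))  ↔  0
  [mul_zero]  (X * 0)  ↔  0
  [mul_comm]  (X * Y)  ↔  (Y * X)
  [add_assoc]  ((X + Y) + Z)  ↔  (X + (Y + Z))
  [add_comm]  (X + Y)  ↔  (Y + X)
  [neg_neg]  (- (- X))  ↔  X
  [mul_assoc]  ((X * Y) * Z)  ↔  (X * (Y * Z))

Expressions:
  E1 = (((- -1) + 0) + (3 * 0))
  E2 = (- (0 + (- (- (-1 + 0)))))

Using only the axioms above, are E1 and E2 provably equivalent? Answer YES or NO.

YES

1. [add_zero →] ((- -1) + 0)  →  (- -1);  E1 = ((- -1) + (3 * 0))
2. [mul_zero →] (3 * 0)  →  0;  E1 = ((- -1) + 0)
3. [add_zero →] ((- -1) + 0)  →  (- -1)
4. [add_zero ←] -1  →  (-1 + 0);  E1 = (- (-1 + 0))
5. [neg_neg ←] -1  →  (- (- -1));  E1 = (- ((- (- -1)) + 0))
6. [add_comm →] ((- (- -1)) + 0)  →  (0 + (- (- -1)));  E1 = (- (0 + (- (- -1))))
7. [add_zero ←] -1  →  (-1 + 0);  this is E2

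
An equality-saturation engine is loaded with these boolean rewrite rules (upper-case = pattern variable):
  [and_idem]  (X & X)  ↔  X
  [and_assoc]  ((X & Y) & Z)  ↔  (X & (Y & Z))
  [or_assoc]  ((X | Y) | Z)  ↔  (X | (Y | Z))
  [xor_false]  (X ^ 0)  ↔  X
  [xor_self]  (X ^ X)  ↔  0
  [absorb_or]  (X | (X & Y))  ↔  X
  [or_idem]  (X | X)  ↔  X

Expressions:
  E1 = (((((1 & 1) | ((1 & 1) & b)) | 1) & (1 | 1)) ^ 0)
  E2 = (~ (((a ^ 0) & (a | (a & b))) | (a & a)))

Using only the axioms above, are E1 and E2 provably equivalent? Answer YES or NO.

The axioms are sound identities: if E1 ↔* E2 then E1 and E2 evaluate identically under any assignment.
Under a=1, b=0: E1 evaluates to 1, E2 to 0. Distinct ⇒ no rewrite sequence connects them.

NO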